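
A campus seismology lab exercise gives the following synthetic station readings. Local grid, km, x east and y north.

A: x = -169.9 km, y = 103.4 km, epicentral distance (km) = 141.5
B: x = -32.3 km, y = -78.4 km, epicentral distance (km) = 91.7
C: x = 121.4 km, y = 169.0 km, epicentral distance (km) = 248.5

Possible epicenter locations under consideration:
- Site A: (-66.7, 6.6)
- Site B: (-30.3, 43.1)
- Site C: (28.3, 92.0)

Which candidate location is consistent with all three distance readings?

For each candidate, compare |candidate − station| to the reported distance:
Site A: residuals A 0.0, B 0.0, C 0.0 → max 0.0 km
Site B: residuals A 10.6, B 29.8, C 51.4 → max 51.4 km
Site C: residuals A 57.0, B 89.2, C 127.7 → max 127.7 km
Only Site A has all residuals ≈ 0.

Site A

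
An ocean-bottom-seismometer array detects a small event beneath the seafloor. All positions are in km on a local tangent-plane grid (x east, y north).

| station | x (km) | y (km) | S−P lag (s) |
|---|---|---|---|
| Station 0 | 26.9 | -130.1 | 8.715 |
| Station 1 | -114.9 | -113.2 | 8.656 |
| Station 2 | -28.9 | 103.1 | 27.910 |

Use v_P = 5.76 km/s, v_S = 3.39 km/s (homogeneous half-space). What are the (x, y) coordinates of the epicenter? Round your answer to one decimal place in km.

x ≈ -44.8 km, y ≈ -126.3 km

Distance from S−P lag: d = Δt · v_P v_S / (v_P − v_S) = Δt · (5.76·3.39)/(5.76−3.39) ≈ 8.2390·Δt.
So d_Station 0 = 71.80, d_Station 1 = 71.32, d_Station 2 = 229.95 km.
Circle about each station: (x − 26.9)² + (y + 130.1)² = 71.80²; (x + 114.9)² + (y + 113.2)² = 71.32²; (x + 28.9)² + (y − 103.1)² = 229.95².
Subtracting the Station 0 equation from the Station 1 and Station 2 equations removes the quadratic terms:
-283.6 x + 33.8 y = 8435.33
-111.6 x + 466.4 y = -53906.56
Solving the 2×2 system: x ≈ -44.8, y ≈ -126.3 km.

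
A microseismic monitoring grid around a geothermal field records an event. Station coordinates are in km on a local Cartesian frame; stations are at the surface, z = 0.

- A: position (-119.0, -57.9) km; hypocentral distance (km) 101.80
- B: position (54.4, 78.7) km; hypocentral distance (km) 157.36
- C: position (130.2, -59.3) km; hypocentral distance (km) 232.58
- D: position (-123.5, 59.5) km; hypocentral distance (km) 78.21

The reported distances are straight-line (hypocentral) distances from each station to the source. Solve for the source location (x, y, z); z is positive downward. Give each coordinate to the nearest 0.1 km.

Each station gives a sphere (x−x_i)² + (y−y_i)² + z² = d_i² (stations at z=0).
Subtracting the A sphere from B and C: z² cancels, leaving linear equations in x and y:
346.8 x + 273.2 y = -22759.29
498.4 x − 2.8 y = -40775.10
Solving: x ≈ -81.697, y ≈ 20.400 km (keep extra digits for the depth step; rounded: -81.7, 20.4).
Then from the A sphere: z² = 101.80² − (x + 119.0)² − (y + 57.9)² with x = -81.697, y = 20.400, so z ≈ 53.299 ≈ 53.3 km.

(-81.7, 20.4, 53.3)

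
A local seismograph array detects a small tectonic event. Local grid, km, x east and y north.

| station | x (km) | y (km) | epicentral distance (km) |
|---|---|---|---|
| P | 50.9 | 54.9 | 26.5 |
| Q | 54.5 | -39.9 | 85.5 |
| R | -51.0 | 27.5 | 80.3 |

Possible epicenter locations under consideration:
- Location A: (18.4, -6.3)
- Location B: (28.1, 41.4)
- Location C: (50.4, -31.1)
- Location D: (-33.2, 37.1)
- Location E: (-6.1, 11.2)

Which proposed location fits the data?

For each candidate, compare |candidate − station| to the reported distance:
Location A: residuals P 42.8, Q 36.2, R 3.1 → max 42.8 km
Location B: residuals P 0.0, Q 0.0, R 0.0 → max 0.0 km
Location C: residuals P 59.5, Q 75.8, R 36.8 → max 75.8 km
Location D: residuals P 59.5, Q 31.2, R 60.1 → max 60.1 km
Location E: residuals P 45.3, Q 6.2, R 32.5 → max 45.3 km
Only Location B has all residuals ≈ 0.

Location B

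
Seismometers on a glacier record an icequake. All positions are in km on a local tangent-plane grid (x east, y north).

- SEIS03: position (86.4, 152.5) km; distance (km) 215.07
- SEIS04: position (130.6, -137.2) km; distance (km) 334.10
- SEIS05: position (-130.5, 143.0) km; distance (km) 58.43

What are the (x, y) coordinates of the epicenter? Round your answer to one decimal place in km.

(-118.1, 85.9)

Circle about each station: (x − 86.4)² + (y − 152.5)² = 215.07²; (x − 130.6)² + (y + 137.2)² = 334.10²; (x + 130.5)² + (y − 143.0)² = 58.43².
Subtracting the SEIS03 equation from the SEIS04 and SEIS05 equations removes the quadratic terms:
88.4 x − 579.4 y = -60208.72
-433.8 x − 19.0 y = 49599.08
Solving the 2×2 system: x ≈ -118.1, y ≈ 85.9 km.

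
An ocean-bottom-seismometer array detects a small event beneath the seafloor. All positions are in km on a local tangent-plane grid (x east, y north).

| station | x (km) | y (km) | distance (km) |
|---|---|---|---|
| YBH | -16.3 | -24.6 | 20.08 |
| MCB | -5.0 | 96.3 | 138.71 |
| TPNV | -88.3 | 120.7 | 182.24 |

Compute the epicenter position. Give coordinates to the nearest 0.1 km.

-7.0 km east, -42.4 km north

Circle about each station: (x + 16.3)² + (y + 24.6)² = 20.08²; (x + 5.0)² + (y − 96.3)² = 138.71²; (x + 88.3)² + (y − 120.7)² = 182.24².
Subtracting the YBH equation from the MCB and TPNV equations removes the quadratic terms:
22.6 x + 241.8 y = -10409.42
-144.0 x + 290.6 y = -11313.68
Solving the 2×2 system: x ≈ -7.0, y ≈ -42.4 km.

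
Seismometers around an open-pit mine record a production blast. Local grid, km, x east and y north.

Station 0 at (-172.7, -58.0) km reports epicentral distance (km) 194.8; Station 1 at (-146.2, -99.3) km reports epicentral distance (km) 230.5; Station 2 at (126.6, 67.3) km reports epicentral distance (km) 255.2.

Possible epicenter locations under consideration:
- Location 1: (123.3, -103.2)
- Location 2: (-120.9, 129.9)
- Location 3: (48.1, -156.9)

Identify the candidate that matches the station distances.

For each candidate, compare |candidate − station| to the reported distance:
Location 1: residuals Station 0 104.6, Station 1 39.0, Station 2 84.7 → max 104.6 km
Location 2: residuals Station 0 0.1, Station 1 0.1, Station 2 0.1 → max 0.1 km
Location 3: residuals Station 0 47.1, Station 1 27.8, Station 2 17.7 → max 47.1 km
Only Location 2 has all residuals ≈ 0.

Location 2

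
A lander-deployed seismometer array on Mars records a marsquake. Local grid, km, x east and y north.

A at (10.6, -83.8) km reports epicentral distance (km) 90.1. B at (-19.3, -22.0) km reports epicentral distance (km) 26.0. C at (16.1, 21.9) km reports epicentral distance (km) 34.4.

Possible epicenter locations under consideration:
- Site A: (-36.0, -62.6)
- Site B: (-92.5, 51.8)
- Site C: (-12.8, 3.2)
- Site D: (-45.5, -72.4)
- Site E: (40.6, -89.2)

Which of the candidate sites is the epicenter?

Site C

For each candidate, compare |candidate − station| to the reported distance:
Site A: residuals A 38.9, B 17.9, C 64.9 → max 64.9 km
Site B: residuals A 80.2, B 77.9, C 78.2 → max 80.2 km
Site C: residuals A 0.0, B 0.0, C 0.0 → max 0.0 km
Site D: residuals A 32.9, B 30.8, C 78.2 → max 78.2 km
Site E: residuals A 59.6, B 64.0, C 79.4 → max 79.4 km
Only Site C has all residuals ≈ 0.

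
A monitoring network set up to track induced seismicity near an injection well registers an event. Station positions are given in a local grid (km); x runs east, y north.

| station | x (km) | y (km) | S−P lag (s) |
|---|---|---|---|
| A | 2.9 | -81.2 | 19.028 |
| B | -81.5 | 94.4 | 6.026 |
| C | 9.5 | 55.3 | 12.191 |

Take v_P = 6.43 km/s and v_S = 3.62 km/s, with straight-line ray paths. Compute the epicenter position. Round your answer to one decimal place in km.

Distance from S−P lag: d = Δt · v_P v_S / (v_P − v_S) = Δt · (6.43·3.62)/(6.43−3.62) ≈ 8.2835·Δt.
So d_A = 157.62, d_B = 49.92, d_C = 100.98 km.
Circle about each station: (x − 2.9)² + (y + 81.2)² = 157.62²; (x + 81.5)² + (y − 94.4)² = 49.92²; (x − 9.5)² + (y − 55.3)² = 100.98².
Subtracting pairs of circle equations eliminates x²+y² and gives linear equations (the radical axes):
-168.8 x + 351.2 y = 31303.82
13.2 x + 273.0 y = 11193.59
Solving the 2×2 system: x ≈ -91.0, y ≈ 45.4 km.
Check against A (with the unrounded x, y): √((x − 2.9)²+(y + 81.2)²) = 157.62 ≈ 157.62 km. ✓

-91.0 km east, 45.4 km north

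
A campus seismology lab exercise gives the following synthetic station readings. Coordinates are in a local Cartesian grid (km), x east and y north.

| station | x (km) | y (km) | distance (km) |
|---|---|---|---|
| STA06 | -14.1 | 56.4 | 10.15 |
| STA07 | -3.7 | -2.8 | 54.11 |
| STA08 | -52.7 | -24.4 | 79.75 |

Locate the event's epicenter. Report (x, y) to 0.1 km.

Circle about each station: (x + 14.1)² + (y − 56.4)² = 10.15²; (x + 3.7)² + (y + 2.8)² = 54.11²; (x + 52.7)² + (y + 24.4)² = 79.75².
Subtracting the STA06 equation from the STA07 and STA08 equations removes the quadratic terms:
20.8 x − 118.4 y = -6183.11
-77.2 x − 161.6 y = -6264.16
Solving the 2×2 system: x ≈ -20.6, y ≈ 48.6 km.

x ≈ -20.6 km, y ≈ 48.6 km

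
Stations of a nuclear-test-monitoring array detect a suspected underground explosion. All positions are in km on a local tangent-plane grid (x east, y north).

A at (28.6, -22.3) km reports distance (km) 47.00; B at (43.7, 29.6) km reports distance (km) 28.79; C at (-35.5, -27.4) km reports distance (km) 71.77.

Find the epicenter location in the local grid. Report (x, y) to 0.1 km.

Circle about each station: (x − 28.6)² + (y + 22.3)² = 47.00²; (x − 43.7)² + (y − 29.6)² = 28.79²; (x + 35.5)² + (y + 27.4)² = 71.77².
Subtracting the A equation from the B and C equations removes the quadratic terms:
30.2 x + 103.8 y = 2850.74
-128.2 x − 10.2 y = -2246.17
Solving the 2×2 system: x ≈ 15.7, y ≈ 22.9 km.

15.7 km east, 22.9 km north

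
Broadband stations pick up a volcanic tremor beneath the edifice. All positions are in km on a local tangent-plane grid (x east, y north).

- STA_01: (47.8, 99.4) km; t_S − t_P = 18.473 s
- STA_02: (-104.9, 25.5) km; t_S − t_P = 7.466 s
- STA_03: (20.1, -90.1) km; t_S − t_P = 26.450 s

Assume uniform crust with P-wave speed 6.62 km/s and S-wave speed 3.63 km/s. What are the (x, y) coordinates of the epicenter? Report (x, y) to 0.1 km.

Distance from S−P lag: d = Δt · v_P v_S / (v_P − v_S) = Δt · (6.62·3.63)/(6.62−3.63) ≈ 8.0370·Δt.
So d_STA_01 = 148.47, d_STA_02 = 60.00, d_STA_03 = 212.58 km.
Circle about each station: (x − 47.8)² + (y − 99.4)² = 148.47²; (x + 104.9)² + (y − 25.5)² = 60.00²; (x − 20.1)² + (y + 90.1)² = 212.58².
Subtracting the STA_01 equation from the STA_02 and STA_03 equations removes the quadratic terms:
-305.4 x − 147.8 y = 17932.40
-55.4 x − 379.0 y = -26790.10
Solving the 2×2 system: x ≈ -100.0, y ≈ 85.3 km.

(-100.0, 85.3)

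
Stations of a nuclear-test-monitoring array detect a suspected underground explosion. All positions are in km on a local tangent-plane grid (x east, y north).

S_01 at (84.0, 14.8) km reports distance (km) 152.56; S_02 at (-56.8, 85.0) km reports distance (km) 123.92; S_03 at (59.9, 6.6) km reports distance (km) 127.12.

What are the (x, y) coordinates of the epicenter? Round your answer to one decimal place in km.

Circle about each station: (x − 84.0)² + (y − 14.8)² = 152.56²; (x + 56.8)² + (y − 85.0)² = 123.92²; (x − 59.9)² + (y − 6.6)² = 127.12².
Subtracting pairs of circle equations eliminates x²+y² and gives linear equations (the radical axes):
-281.6 x + 140.4 y = 11094.59
-48.2 x − 16.4 y = 3471.59
Solving the 2×2 system: x ≈ -58.8, y ≈ -38.9 km.

(-58.8, -38.9)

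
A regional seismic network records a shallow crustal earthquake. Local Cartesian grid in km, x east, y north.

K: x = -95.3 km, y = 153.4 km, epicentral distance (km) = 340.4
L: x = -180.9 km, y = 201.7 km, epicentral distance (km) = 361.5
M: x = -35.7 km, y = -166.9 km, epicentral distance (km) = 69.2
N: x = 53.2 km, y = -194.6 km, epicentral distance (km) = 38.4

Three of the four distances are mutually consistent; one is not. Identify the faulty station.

Solve using three stations at a time. Using K, M, N (subtract circle equations pairwise → linear system) gives (x, y) ≈ (33.3, -161.8).
Distances from that point to each station vs reported:
  K: calculated 340.4 vs reported 340.4 → residual 0.0 km
  L: calculated 421.9 vs reported 361.5 → residual 60.4 km
  M: calculated 69.2 vs reported 69.2 → residual 0.0 km
  N: calculated 38.4 vs reported 38.4 → residual 0.0 km
K, M, N are mutually consistent (residuals ≈ 0); L is off by 60.4 km.

L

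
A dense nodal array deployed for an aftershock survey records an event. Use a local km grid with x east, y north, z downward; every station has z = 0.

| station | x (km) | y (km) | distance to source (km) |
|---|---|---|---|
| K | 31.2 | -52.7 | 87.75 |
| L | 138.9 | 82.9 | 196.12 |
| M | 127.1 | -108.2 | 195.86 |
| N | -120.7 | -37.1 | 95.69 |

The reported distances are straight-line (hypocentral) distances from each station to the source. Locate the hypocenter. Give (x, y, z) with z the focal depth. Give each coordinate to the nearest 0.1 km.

Each station gives a sphere (x−x_i)² + (y−y_i)² + z² = d_i² (stations at z=0).
Subtracting the K sphere from L and M: z² cancels, leaving linear equations in x and y:
215.4 x + 271.2 y = -8348.10
191.8 x − 111.0 y = -6550.16
Solving: x ≈ -35.601, y ≈ -2.506 km (keep extra digits for the depth step; rounded: -35.6, -2.5).
Then from the K sphere: z² = 87.75² − (x − 31.2)² − (y + 52.7)² with x = -35.601, y = -2.506, so z ≈ 26.800 ≈ 26.8 km.

(-35.6, -2.5, 26.8)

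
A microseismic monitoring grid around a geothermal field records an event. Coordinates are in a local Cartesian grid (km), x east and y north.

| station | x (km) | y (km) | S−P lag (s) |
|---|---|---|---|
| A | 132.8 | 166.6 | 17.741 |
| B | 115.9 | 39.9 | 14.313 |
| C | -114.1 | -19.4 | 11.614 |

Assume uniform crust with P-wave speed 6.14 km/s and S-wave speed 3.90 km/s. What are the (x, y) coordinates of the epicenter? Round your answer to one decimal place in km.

Distance from S−P lag: d = Δt · v_P v_S / (v_P − v_S) = Δt · (6.14·3.90)/(6.14−3.90) ≈ 10.6902·Δt.
So d_A = 189.65, d_B = 153.01, d_C = 124.16 km.
Circle about each station: (x − 132.8)² + (y − 166.6)² = 189.65²; (x − 115.9)² + (y − 39.9)² = 153.01²; (x + 114.1)² + (y + 19.4)² = 124.16².
Subtracting the A equation from the B and C equations removes the quadratic terms:
-33.8 x − 253.4 y = -17811.52
-493.8 x − 372.0 y = -11444.81
Solving the 2×2 system: x ≈ -33.1, y ≈ 74.7 km.

-33.1 km east, 74.7 km north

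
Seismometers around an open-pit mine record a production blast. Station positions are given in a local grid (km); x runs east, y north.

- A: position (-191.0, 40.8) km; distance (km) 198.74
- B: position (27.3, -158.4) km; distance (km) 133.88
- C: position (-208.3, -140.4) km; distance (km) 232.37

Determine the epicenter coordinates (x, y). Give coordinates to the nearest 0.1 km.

-4.7 km east, -28.4 km north

Circle about each station: (x + 191.0)² + (y − 40.8)² = 198.74²; (x − 27.3)² + (y + 158.4)² = 133.88²; (x + 208.3)² + (y + 140.4)² = 232.37².
Subtracting the A equation from the B and C equations removes the quadratic terms:
436.6 x − 398.4 y = 9263.94
-34.6 x − 362.4 y = 10457.18
Solving the 2×2 system: x ≈ -4.7, y ≈ -28.4 km.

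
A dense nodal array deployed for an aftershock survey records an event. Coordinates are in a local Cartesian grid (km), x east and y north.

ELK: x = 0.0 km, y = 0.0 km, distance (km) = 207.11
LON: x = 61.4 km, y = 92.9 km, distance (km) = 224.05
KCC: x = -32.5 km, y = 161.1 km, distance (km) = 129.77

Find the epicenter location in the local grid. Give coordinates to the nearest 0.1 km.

x ≈ -159.1 km, y ≈ 132.6 km

Circle about each station: x² + y² = 207.11²; (x − 61.4)² + (y − 92.9)² = 224.05²; (x + 32.5)² + (y − 161.1)² = 129.77².
Subtracting the ELK equation from the LON and KCC equations removes the quadratic terms:
122.8 x + 185.8 y = 5096.52
-65.0 x + 322.2 y = 53063.76
Solving the 2×2 system: x ≈ -159.1, y ≈ 132.6 km.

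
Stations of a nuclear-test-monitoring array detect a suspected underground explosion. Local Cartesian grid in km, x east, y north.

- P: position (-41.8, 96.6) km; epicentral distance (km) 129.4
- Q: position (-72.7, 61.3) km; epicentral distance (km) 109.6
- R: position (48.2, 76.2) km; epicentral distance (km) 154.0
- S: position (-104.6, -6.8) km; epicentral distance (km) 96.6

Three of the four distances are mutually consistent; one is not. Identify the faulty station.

R

Solve using three stations at a time. Using P, Q, S (subtract circle equations pairwise → linear system) gives (x, y) ≈ (-10.4, -29.1).
Distances from that point to each station vs reported:
  P: calculated 129.5 vs reported 129.4 → residual 0.1 km
  Q: calculated 109.8 vs reported 109.6 → residual 0.2 km
  R: calculated 120.5 vs reported 154.0 → residual 33.5 km
  S: calculated 96.8 vs reported 96.6 → residual 0.2 km
P, Q, S are mutually consistent (residuals ≈ 0); R is off by 33.5 km.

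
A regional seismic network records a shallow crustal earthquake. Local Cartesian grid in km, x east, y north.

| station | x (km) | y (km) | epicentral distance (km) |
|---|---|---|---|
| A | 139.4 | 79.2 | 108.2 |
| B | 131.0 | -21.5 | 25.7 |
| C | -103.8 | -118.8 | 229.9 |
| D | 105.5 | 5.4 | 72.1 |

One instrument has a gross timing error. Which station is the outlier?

Solve using three stations at a time. Using A, B, C (subtract circle equations pairwise → linear system) gives (x, y) ≈ (105.4, -23.5).
Distances from that point to each station vs reported:
  A: calculated 108.2 vs reported 108.2 → residual 0.0 km
  B: calculated 25.7 vs reported 25.7 → residual 0.0 km
  C: calculated 229.9 vs reported 229.9 → residual 0.0 km
  D: calculated 28.9 vs reported 72.1 → residual 43.2 km
A, B, C are mutually consistent (residuals ≈ 0); D is off by 43.2 km.

D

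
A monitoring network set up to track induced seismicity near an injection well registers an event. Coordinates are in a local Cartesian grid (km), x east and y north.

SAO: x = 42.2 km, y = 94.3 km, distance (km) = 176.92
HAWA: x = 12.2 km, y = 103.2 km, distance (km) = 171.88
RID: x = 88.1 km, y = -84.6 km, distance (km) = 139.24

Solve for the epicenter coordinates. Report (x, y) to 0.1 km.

x ≈ -48.5 km, y ≈ -57.6 km

Circle about each station: (x − 42.2)² + (y − 94.3)² = 176.92²; (x − 12.2)² + (y − 103.2)² = 171.88²; (x − 88.1)² + (y + 84.6)² = 139.24².
Subtracting the SAO equation from the HAWA and RID equations removes the quadratic terms:
-60.0 x + 17.8 y = 1883.70
91.8 x − 357.8 y = 16158.35
Solving the 2×2 system: x ≈ -48.5, y ≈ -57.6 km.
Check against SAO (with the unrounded x, y): √((x − 42.2)²+(y − 94.3)²) = 176.91 ≈ 176.92 km. ✓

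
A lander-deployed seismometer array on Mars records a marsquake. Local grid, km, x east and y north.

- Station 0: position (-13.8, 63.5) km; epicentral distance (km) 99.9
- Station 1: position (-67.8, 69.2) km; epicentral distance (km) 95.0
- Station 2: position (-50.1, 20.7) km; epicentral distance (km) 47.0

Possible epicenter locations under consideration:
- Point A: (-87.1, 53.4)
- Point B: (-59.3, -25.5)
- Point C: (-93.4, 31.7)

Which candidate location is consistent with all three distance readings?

Point B

For each candidate, compare |candidate − station| to the reported distance:
Point A: residuals Station 0 25.9, Station 1 70.1, Station 2 2.4 → max 70.1 km
Point B: residuals Station 0 0.1, Station 1 0.1, Station 2 0.1 → max 0.1 km
Point C: residuals Station 0 14.2, Station 1 49.6, Station 2 2.3 → max 49.6 km
Only Point B has all residuals ≈ 0.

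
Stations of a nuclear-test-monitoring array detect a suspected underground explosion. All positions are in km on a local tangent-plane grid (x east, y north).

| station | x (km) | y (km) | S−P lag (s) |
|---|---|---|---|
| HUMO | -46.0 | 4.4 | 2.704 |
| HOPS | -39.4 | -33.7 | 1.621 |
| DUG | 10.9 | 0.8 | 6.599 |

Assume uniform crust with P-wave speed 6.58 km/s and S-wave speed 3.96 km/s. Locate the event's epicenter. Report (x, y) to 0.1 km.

(-50.6, -22.1)

Distance from S−P lag: d = Δt · v_P v_S / (v_P − v_S) = Δt · (6.58·3.96)/(6.58−3.96) ≈ 9.9453·Δt.
So d_HUMO = 26.89, d_HOPS = 16.12, d_DUG = 65.63 km.
Circle about each station: (x + 46.0)² + (y − 4.4)² = 26.89²; (x + 39.4)² + (y + 33.7)² = 16.12²; (x − 10.9)² + (y − 0.8)² = 65.63².
Subtracting the HUMO equation from the HOPS and DUG equations removes the quadratic terms:
13.2 x − 76.2 y = 1015.91
113.8 x − 7.2 y = -5600.13
Solving the 2×2 system: x ≈ -50.6, y ≈ -22.1 km.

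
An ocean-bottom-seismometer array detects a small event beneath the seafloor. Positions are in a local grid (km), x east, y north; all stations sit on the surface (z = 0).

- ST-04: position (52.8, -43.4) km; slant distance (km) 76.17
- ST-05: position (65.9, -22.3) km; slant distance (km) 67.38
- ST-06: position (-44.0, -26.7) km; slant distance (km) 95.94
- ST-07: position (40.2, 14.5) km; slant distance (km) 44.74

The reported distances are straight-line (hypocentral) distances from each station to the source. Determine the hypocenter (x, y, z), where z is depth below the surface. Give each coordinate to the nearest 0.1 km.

(30.6, 14.9, 43.7)

Each station gives a sphere (x−x_i)² + (y−y_i)² + z² = d_i² (stations at z=0).
Subtracting the ST-04 sphere from ST-05 and ST-06: z² cancels, leaving linear equations in x and y:
26.2 x + 42.2 y = 1430.50
-193.6 x + 33.4 y = -5425.12
Solving: x ≈ 30.594, y ≈ 14.904 km (keep extra digits for the depth step; rounded: 30.6, 14.9).
Then from the ST-04 sphere: z² = 76.17² − (x − 52.8)² − (y + 43.4)² with x = 30.594, y = 14.904, so z ≈ 43.697 ≈ 43.7 km.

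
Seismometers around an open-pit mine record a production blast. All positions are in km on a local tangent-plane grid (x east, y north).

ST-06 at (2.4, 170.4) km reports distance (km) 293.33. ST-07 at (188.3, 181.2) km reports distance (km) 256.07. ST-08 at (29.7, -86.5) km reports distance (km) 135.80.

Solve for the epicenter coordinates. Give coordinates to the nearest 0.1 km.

x ≈ 164.9 km, y ≈ -73.8 km

Circle about each station: (x − 2.4)² + (y − 170.4)² = 293.33²; (x − 188.3)² + (y − 181.2)² = 256.07²; (x − 29.7)² + (y + 86.5)² = 135.80².
Subtracting the ST-06 equation from the ST-07 and ST-08 equations removes the quadratic terms:
371.8 x + 21.6 y = 59719.05
54.6 x − 513.8 y = 46923.27
Solving the 2×2 system: x ≈ 164.9, y ≈ -73.8 km.
Check against ST-06 (with the unrounded x, y): √((x − 2.4)²+(y − 170.4)²) = 293.33 ≈ 293.33 km. ✓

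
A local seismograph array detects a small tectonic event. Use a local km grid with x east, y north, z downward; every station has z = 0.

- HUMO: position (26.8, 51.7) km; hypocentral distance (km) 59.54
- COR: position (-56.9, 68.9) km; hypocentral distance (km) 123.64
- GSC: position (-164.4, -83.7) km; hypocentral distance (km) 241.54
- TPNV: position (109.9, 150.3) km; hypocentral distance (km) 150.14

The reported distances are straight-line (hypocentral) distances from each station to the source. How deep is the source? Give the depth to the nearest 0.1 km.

Each station gives a sphere (x−x_i)² + (y−y_i)² + z² = d_i² (stations at z=0).
Subtracting the HUMO sphere from COR and GSC: z² cancels, leaving linear equations in x and y:
-167.4 x + 34.4 y = -7148.15
-382.4 x − 270.8 y = -24154.64
Solving: x ≈ 47.304, y ≈ 22.399 km (keep extra digits for the depth step; rounded: 47.3, 22.4).
Then from the HUMO sphere: z² = 59.54² − (x − 26.8)² − (y − 51.7)² with x = 47.304, y = 22.399, so z ≈ 47.603 ≈ 47.6 km.
Check against TPNV (with the unrounded solution): distance 150.14 ≈ 150.14 km. ✓

depth ≈ 47.6 km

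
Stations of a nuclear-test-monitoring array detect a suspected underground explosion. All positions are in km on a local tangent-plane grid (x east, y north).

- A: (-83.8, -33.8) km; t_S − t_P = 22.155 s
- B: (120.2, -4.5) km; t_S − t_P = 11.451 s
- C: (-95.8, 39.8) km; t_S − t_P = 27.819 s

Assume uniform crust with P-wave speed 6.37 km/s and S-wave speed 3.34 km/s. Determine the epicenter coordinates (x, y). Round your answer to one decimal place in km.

Distance from S−P lag: d = Δt · v_P v_S / (v_P − v_S) = Δt · (6.37·3.34)/(6.37−3.34) ≈ 7.0217·Δt.
So d_A = 155.57, d_B = 80.41, d_C = 195.34 km.
Circle about each station: (x + 83.8)² + (y + 33.8)² = 155.57²; (x − 120.2)² + (y + 4.5)² = 80.41²; (x + 95.8)² + (y − 39.8)² = 195.34².
Subtracting the A equation from the B and C equations removes the quadratic terms:
408.0 x + 58.6 y = 24039.67
-24.0 x + 147.2 y = -11358.89
Solving the 2×2 system: x ≈ 68.4, y ≈ -66.0 km.

68.4 km east, -66.0 km north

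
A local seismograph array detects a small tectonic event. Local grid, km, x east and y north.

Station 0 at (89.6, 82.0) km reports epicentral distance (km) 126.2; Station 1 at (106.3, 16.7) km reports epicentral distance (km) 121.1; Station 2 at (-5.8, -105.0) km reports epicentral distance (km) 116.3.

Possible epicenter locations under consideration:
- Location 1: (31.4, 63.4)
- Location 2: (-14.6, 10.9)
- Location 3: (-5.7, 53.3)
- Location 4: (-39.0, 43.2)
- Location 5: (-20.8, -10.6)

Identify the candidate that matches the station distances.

For each candidate, compare |candidate − station| to the reported distance:
Location 1: residuals Station 0 65.1, Station 1 32.8, Station 2 56.2 → max 65.1 km
Location 2: residuals Station 0 0.1, Station 1 0.1, Station 2 0.1 → max 0.1 km
Location 3: residuals Station 0 26.7, Station 1 3.3, Station 2 42.0 → max 42.0 km
Location 4: residuals Station 0 8.1, Station 1 26.6, Station 2 35.6 → max 35.6 km
Location 5: residuals Station 0 17.9, Station 1 8.9, Station 2 20.7 → max 20.7 km
Only Location 2 has all residuals ≈ 0.

Location 2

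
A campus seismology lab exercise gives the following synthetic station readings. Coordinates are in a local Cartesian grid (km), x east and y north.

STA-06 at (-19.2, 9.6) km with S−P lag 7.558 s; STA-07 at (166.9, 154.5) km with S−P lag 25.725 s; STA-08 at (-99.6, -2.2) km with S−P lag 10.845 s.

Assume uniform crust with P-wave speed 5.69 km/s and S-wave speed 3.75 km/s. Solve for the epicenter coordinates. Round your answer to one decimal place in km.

x ≈ -2.8 km, y ≈ -71.9 km

Distance from S−P lag: d = Δt · v_P v_S / (v_P − v_S) = Δt · (5.69·3.75)/(5.69−3.75) ≈ 10.9987·Δt.
So d_STA-06 = 83.13, d_STA-07 = 282.94, d_STA-08 = 119.28 km.
Circle about each station: (x + 19.2)² + (y − 9.6)² = 83.13²; (x − 166.9)² + (y − 154.5)² = 282.94²; (x + 99.6)² + (y + 2.2)² = 119.28².
Subtracting pairs of circle equations eliminates x²+y² and gives linear equations (the radical axes):
372.2 x + 289.8 y = -21879.39
-160.8 x − 23.6 y = 2147.08
Solving the 2×2 system: x ≈ -2.8, y ≈ -71.9 km.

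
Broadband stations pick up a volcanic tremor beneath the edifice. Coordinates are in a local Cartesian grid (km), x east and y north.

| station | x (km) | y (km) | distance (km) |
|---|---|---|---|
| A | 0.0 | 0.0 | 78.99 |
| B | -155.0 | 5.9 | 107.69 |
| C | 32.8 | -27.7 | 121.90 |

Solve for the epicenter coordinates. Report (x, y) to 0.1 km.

-58.3 km east, 53.3 km north

Circle about each station: x² + y² = 78.99²; (x + 155.0)² + (y − 5.9)² = 107.69²; (x − 32.8)² + (y + 27.7)² = 121.90².
Subtracting the A equation from the B and C equations removes the quadratic terms:
-310.0 x + 11.8 y = 18702.09
65.6 x − 55.4 y = -6777.06
Solving the 2×2 system: x ≈ -58.3, y ≈ 53.3 km.
Check against A (with the unrounded x, y): √(x²+y²) = 78.99 ≈ 78.99 km. ✓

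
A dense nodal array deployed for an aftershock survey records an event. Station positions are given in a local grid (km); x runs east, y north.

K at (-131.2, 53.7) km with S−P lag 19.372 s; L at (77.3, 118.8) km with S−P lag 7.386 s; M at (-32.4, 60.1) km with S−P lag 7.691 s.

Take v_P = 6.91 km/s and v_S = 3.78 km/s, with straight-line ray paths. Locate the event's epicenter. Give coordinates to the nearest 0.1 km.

Distance from S−P lag: d = Δt · v_P v_S / (v_P − v_S) = Δt · (6.91·3.78)/(6.91−3.78) ≈ 8.3450·Δt.
So d_K = 161.66, d_L = 61.64, d_M = 64.18 km.
Circle about each station: (x + 131.2)² + (y − 53.7)² = 161.66²; (x − 77.3)² + (y − 118.8)² = 61.64²; (x + 32.4)² + (y − 60.1)² = 64.18².
Subtracting the K equation from the L and M equations removes the quadratic terms:
417.0 x + 130.2 y = 22326.07
197.6 x + 12.8 y = 6579.52
Solving the 2×2 system: x ≈ 28.0, y ≈ 81.8 km.
Check against K (with the unrounded x, y): √((x + 131.2)²+(y − 53.7)²) = 161.66 ≈ 161.66 km. ✓

(28.0, 81.8)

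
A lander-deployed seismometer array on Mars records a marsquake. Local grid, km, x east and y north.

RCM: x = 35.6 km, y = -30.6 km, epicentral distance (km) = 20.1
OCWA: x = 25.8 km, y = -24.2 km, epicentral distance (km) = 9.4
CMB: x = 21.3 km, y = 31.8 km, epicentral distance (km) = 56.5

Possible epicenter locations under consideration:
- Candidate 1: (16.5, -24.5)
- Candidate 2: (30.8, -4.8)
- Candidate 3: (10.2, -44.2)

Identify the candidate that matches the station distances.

For each candidate, compare |candidate − station| to the reported distance:
Candidate 1: residuals RCM 0.0, OCWA 0.1, CMB 0.0 → max 0.1 km
Candidate 2: residuals RCM 6.1, OCWA 10.6, CMB 18.7 → max 18.7 km
Candidate 3: residuals RCM 8.7, OCWA 16.0, CMB 20.3 → max 20.3 km
Only Candidate 1 has all residuals ≈ 0.

Candidate 1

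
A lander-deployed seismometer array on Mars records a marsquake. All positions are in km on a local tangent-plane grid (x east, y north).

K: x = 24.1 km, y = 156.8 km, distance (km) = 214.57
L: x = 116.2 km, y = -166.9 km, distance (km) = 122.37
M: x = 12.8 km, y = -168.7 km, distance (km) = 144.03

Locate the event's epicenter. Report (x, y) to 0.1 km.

(90.3, -47.3)

Circle about each station: (x − 24.1)² + (y − 156.8)² = 214.57²; (x − 116.2)² + (y + 166.9)² = 122.37²; (x − 12.8)² + (y + 168.7)² = 144.03².
Subtracting the K equation from the L and M equations removes the quadratic terms:
184.2 x − 647.4 y = 47256.87
-22.6 x − 651.0 y = 28752.12
Solving the 2×2 system: x ≈ 90.3, y ≈ -47.3 km.
Check against K (with the unrounded x, y): √((x − 24.1)²+(y − 156.8)²) = 214.57 ≈ 214.57 km. ✓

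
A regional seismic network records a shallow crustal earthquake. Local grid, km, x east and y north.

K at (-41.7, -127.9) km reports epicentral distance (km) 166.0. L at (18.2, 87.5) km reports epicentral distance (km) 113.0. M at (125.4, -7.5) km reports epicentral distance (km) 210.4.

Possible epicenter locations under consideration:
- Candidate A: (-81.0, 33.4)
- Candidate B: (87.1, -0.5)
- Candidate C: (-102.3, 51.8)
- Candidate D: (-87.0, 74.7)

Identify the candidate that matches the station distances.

Candidate A

For each candidate, compare |candidate − station| to the reported distance:
Candidate A: residuals K 0.0, L 0.0, M 0.0 → max 0.0 km
Candidate B: residuals K 15.2, L 1.2, M 171.5 → max 171.5 km
Candidate C: residuals K 23.6, L 12.7, M 24.9 → max 24.9 km
Candidate D: residuals K 41.6, L 7.0, M 17.4 → max 41.6 km
Only Candidate A has all residuals ≈ 0.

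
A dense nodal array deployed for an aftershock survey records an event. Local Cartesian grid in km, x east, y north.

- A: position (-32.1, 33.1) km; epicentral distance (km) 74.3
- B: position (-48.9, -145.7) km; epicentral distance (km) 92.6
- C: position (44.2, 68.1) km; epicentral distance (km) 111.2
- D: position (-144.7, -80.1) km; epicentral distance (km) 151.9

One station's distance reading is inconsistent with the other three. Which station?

B

Solve using three stations at a time. Using A, C, D (subtract circle equations pairwise → linear system) gives (x, y) ≈ (-0.1, -33.8).
Distances from that point to each station vs reported:
  A: calculated 74.2 vs reported 74.3 → residual 0.1 km
  B: calculated 122.1 vs reported 92.6 → residual 29.5 km
  C: calculated 111.1 vs reported 111.2 → residual 0.1 km
  D: calculated 151.8 vs reported 151.9 → residual 0.1 km
A, C, D are mutually consistent (residuals ≈ 0); B is off by 29.5 km.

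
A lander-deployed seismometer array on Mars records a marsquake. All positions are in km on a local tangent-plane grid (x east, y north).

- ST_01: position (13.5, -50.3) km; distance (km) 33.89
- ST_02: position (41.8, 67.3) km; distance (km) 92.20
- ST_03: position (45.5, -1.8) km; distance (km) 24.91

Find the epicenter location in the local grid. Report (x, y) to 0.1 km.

Circle about each station: (x − 13.5)² + (y + 50.3)² = 33.89²; (x − 41.8)² + (y − 67.3)² = 92.20²; (x − 45.5)² + (y + 1.8)² = 24.91².
Subtracting pairs of circle equations eliminates x²+y² and gives linear equations (the radical axes):
56.6 x + 235.2 y = -3788.12
64.0 x + 97.0 y = -110.83
Solving the 2×2 system: x ≈ 35.7, y ≈ -24.7 km.
Check against ST_01 (with the unrounded x, y): √((x − 13.5)²+(y + 50.3)²) = 33.89 ≈ 33.89 km. ✓

(35.7, -24.7)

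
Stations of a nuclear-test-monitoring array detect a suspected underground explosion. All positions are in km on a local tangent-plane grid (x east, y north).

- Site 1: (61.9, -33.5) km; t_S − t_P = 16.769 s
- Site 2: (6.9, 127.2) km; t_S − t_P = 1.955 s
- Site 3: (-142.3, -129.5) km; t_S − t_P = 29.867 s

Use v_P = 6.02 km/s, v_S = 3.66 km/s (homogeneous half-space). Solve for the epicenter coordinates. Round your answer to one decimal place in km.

Distance from S−P lag: d = Δt · v_P v_S / (v_P − v_S) = Δt · (6.02·3.66)/(6.02−3.66) ≈ 9.3361·Δt.
So d_Site 1 = 156.56, d_Site 2 = 18.25, d_Site 3 = 278.84 km.
Circle about each station: (x − 61.9)² + (y + 33.5)² = 156.56²; (x − 6.9)² + (y − 127.2)² = 18.25²; (x + 142.3)² + (y + 129.5)² = 278.84².
Subtracting pairs of circle equations eliminates x²+y² and gives linear equations (the radical axes):
-110.0 x + 321.4 y = 35451.56
-408.4 x − 192.0 y = -21175.03
Solving the 2×2 system: x ≈ 0.0, y ≈ 110.3 km.
Check against Site 1 (with the unrounded x, y): √((x − 61.9)²+(y + 33.5)²) = 156.56 ≈ 156.56 km. ✓

0.0 km east, 110.3 km north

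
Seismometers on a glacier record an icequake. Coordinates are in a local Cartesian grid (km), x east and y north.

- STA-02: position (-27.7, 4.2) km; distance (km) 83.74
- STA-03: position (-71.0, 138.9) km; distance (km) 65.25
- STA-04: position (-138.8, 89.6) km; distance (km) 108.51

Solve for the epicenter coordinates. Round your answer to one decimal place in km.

Circle about each station: (x + 27.7)² + (y − 4.2)² = 83.74²; (x + 71.0)² + (y − 138.9)² = 65.25²; (x + 138.8)² + (y − 89.6)² = 108.51².
Subtracting pairs of circle equations eliminates x²+y² and gives linear equations (the radical axes):
-86.6 x + 269.4 y = 26304.11
-222.2 x + 170.8 y = 21746.64
Solving the 2×2 system: x ≈ -30.3, y ≈ 87.9 km.
Check against STA-02 (with the unrounded x, y): √((x + 27.7)²+(y − 4.2)²) = 83.74 ≈ 83.74 km. ✓

x ≈ -30.3 km, y ≈ 87.9 km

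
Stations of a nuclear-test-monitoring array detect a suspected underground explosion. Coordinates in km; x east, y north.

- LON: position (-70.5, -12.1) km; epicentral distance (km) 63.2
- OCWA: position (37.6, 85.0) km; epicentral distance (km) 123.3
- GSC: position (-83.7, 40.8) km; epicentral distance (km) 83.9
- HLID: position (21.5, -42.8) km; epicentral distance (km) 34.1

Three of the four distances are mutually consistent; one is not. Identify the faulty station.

GSC

Solve using three stations at a time. Using LON, OCWA, HLID (subtract circle equations pairwise → linear system) gives (x, y) ≈ (-9.6, -28.9).
Distances from that point to each station vs reported:
  LON: calculated 63.2 vs reported 63.2 → residual 0.0 km
  OCWA: calculated 123.3 vs reported 123.3 → residual 0.0 km
  GSC: calculated 101.7 vs reported 83.9 → residual 17.8 km
  HLID: calculated 34.1 vs reported 34.1 → residual 0.0 km
LON, OCWA, HLID are mutually consistent (residuals ≈ 0); GSC is off by 17.8 km.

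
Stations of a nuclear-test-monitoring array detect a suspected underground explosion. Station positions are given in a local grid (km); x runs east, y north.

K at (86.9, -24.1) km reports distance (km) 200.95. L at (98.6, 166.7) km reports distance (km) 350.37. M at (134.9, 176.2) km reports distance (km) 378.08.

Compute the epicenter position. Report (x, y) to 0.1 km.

Circle about each station: (x − 86.9)² + (y + 24.1)² = 200.95²; (x − 98.6)² + (y − 166.7)² = 350.37²; (x − 134.9)² + (y − 176.2)² = 378.08².
Subtracting pairs of circle equations eliminates x²+y² and gives linear equations (the radical axes):
23.4 x + 381.6 y = -52999.80
96.0 x + 400.6 y = -61451.55
Solving the 2×2 system: x ≈ -81.4, y ≈ -133.9 km.

-81.4 km east, -133.9 km north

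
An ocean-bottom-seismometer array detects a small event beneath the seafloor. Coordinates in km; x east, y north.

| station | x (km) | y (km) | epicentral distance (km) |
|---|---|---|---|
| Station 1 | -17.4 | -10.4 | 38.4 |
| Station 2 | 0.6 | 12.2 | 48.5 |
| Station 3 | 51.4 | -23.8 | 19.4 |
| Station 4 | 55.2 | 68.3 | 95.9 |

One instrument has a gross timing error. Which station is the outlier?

Station 1

Solve using three stations at a time. Using Station 2, Station 3, Station 4 (subtract circle equations pairwise → linear system) gives (x, y) ≈ (32.0, -24.8).
Distances from that point to each station vs reported:
  Station 1: calculated 51.5 vs reported 38.4 → residual 13.1 km
  Station 2: calculated 48.5 vs reported 48.5 → residual 0.0 km
  Station 3: calculated 19.4 vs reported 19.4 → residual 0.0 km
  Station 4: calculated 95.9 vs reported 95.9 → residual 0.0 km
Station 2, Station 3, Station 4 are mutually consistent (residuals ≈ 0); Station 1 is off by 13.1 km.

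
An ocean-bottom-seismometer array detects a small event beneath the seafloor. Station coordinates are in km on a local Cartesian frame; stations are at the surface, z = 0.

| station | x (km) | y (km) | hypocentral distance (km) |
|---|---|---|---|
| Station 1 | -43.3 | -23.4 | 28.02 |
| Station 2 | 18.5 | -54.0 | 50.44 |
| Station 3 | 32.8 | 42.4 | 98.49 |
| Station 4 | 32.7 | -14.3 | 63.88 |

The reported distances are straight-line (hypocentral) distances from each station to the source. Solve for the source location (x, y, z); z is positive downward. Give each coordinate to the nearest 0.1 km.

(-25.0, -35.4, 17.5)

Each station gives a sphere (x−x_i)² + (y−y_i)² + z² = d_i² (stations at z=0).
Subtracting the Station 1 sphere from Station 2 and Station 3: z² cancels, leaving linear equations in x and y:
123.6 x − 61.2 y = -923.27
152.2 x + 131.6 y = -8464.01
Solving: x ≈ -25.000, y ≈ -35.403 km (keep extra digits for the depth step; rounded: -25.0, -35.4).
Then from the Station 1 sphere: z² = 28.02² − (x + 43.3)² − (y + 23.4)² with x = -25.000, y = -35.403, so z ≈ 17.497 ≈ 17.5 km.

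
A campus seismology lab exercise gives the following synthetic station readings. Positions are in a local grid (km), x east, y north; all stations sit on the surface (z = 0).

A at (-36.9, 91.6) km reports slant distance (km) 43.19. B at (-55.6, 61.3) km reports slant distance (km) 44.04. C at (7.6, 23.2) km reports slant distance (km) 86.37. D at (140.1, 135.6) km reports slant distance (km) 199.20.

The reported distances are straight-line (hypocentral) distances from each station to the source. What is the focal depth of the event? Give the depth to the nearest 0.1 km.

39.8 km

Each station gives a sphere (x−x_i)² + (y−y_i)² + z² = d_i² (stations at z=0).
Subtracting the A sphere from B and C: z² cancels, leaving linear equations in x and y:
-37.4 x − 60.6 y = -2977.27
89.0 x − 136.8 y = -14750.57
Solving: x ≈ -46.299, y ≈ 77.704 km (keep extra digits for the depth step; rounded: -46.3, 77.7).
Then from the A sphere: z² = 43.19² − (x + 36.9)² − (y − 91.6)² with x = -46.299, y = 77.704, so z ≈ 39.799 ≈ 39.8 km.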